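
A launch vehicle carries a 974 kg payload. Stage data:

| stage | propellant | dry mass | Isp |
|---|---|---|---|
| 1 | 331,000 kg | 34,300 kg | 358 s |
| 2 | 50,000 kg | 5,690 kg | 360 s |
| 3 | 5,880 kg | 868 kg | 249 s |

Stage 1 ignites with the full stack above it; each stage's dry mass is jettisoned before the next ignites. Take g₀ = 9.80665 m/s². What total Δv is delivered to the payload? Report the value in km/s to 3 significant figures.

Δv ≈ 14.2 km/s

Ignition mass of stage 1 = 331,000+34,300 + 50,000+5,690 + 5,880+868 + 974 = 428,712 kg.
Stage 1: m₀ = 428,712 kg, m_f = 428,712 − 331,000 = 97,712 kg; Δv = 358×9.80665×ln(4.388) = 3510.8×1.4788 ≈ 5192 m/s.
Stage 2: m₀ = 63,412 kg, m_f = 63,412 − 50,000 = 13,412 kg; Δv = 360×9.80665×ln(4.728) = 3530.4×1.5535 ≈ 5484 m/s.
Stage 3: m₀ = 7,722 kg, m_f = 7,722 − 5,880 = 1,842 kg; Δv = 249×9.80665×ln(4.192) = 2441.9×1.4332 ≈ 3500 m/s.
Total Δv = 5192 + 5484 + 3500 = 14176 m/s.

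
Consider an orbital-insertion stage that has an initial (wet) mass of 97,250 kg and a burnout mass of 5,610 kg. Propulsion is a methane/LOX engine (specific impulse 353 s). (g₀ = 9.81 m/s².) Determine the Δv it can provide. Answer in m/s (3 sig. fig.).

Δv ≈ 9880 m/s

v_e = Isp · g₀ = 353 × 9.81 = 3462.9 m/s.
By the Tsiolkovsky rocket equation, Δv = v_e · ln(m₀/m_f) = 3462.9 × ln(17.34) = 3462.9 × 2.8527 ≈ 9878.8 m/s.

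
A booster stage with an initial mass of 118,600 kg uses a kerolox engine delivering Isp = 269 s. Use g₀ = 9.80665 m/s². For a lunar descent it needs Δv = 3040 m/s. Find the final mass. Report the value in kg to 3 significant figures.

final mass ≈ 37500 kg

v_e = Isp · g₀ = 269 × 9.80665 = 2638.0 m/s.
Rocket equation: m₀/m_f = exp(Δv / v_e) = exp(3040 / 2638.0) = exp(1.1524) = 3.1658.
m_f = m₀ / 3.1658 = 118,600 / 3.1658 = 37,462.9 kg.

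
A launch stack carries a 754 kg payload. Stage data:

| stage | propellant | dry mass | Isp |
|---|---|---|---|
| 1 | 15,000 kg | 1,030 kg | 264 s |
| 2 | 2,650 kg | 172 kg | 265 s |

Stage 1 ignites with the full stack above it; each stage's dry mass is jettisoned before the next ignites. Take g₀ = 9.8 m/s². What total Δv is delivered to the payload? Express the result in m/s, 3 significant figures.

Ignition mass of stage 1 = 15,000+1,030 + 2,650+172 + 754 = 19,606 kg.
Stage 1: m₀ = 19,606 kg, m_f = 19,606 − 15,000 = 4,606 kg; Δv = 264×9.8×ln(4.257) = 2587.2×1.4485 ≈ 3747 m/s.
Stage 2: m₀ = 3,576 kg, m_f = 3,576 − 2,650 = 926 kg; Δv = 265×9.8×ln(3.862) = 2597.0×1.3511 ≈ 3509 m/s.
Total Δv = 3747 + 3509 = 7256 m/s.

Δv ≈ 7260 m/s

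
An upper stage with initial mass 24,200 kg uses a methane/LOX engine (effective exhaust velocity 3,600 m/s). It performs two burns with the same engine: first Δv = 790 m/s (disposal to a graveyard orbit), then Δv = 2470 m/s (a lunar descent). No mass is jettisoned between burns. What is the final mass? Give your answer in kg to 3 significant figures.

After the first burn: m = 24200 × exp(−790/3600.0) = 24200 × 0.80296 = 19,431.6 kg.
After the second burn: m = 19,431.6 × exp(−2470/3600.0) = 19,431.6 × 0.50353 = 9,784.39 kg.

final mass ≈ 9780 kg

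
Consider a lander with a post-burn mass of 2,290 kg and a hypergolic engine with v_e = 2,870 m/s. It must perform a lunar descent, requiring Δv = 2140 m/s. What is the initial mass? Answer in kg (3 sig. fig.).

m₀/m_f = exp(Δv / v_e) = exp(2140 / 2870.0) = exp(0.7456) = 2.1078.
m₀ = m_f × 2.1078 = 2,290 × 2.1078 = 4,826.86 kg.

initial mass ≈ 4830 kg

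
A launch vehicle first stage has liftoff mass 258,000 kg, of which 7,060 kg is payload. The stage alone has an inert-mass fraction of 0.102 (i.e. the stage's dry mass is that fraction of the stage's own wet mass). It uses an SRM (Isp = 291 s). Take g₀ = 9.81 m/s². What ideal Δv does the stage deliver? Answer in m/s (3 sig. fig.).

Δv ≈ 5900 m/s

Stage wet mass = m₀ − payload = 258,000 − 7,060 = 250,940 kg.
Stage dry mass = ε × stage wet mass = 0.102 × 250,940 = 25,595.9 kg.
Burnout mass m_f = stage dry + payload = 25,595.9 + 7,060 = 32,655.9 kg.
v_e = Isp · g₀ = 291 × 9.81 = 2854.7 m/s.
From the ideal rocket equation, Δv = v_e · ln(258,000/32,655.9) = 2854.7 × ln(7.901) = 2854.7 × 2.0669 ≈ 5900 m/s.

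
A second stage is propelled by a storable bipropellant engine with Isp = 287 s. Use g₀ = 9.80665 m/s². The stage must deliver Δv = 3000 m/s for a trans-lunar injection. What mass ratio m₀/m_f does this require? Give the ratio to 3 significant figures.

v_e = Isp · g₀ = 287 × 9.80665 = 2814.5 m/s.
m₀/m_f = exp(Δv / v_e) = exp(3000 / 2814.5) = exp(1.0659) = 2.9035.

mass ratio ≈ 2.90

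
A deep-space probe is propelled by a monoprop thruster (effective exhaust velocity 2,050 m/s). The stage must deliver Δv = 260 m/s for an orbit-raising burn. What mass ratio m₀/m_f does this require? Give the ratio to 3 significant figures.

m₀/m_f = exp(Δv / v_e) = exp(260 / 2050.0) = exp(0.1268) = 1.1352.

mass ratio ≈ 1.14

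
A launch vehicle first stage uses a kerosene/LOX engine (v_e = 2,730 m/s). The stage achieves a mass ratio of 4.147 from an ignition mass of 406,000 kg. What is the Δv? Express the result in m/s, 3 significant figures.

From the ideal rocket equation, Δv = v_e · ln(4.147) = 2730.0 × 1.4224 ≈ 3883.1 m/s.

Δv ≈ 3880 m/s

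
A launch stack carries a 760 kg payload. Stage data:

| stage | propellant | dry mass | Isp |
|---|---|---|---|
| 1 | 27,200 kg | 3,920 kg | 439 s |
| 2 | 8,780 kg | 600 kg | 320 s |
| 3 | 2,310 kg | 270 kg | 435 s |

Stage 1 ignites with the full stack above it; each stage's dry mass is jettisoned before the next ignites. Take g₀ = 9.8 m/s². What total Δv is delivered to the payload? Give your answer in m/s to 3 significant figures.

Δv ≈ 12900 m/s

Ignition mass of stage 1 = 27,200+3,920 + 8,780+600 + 2,310+270 + 760 = 43,840 kg.
Stage 1: m₀ = 43,840 kg, m_f = 43,840 − 27,200 = 16,640 kg; Δv = 439×9.8×ln(2.635) = 4302.2×0.9687 ≈ 4168 m/s.
Stage 2: m₀ = 12,720 kg, m_f = 12,720 − 8,780 = 3,940 kg; Δv = 320×9.8×ln(3.228) = 3136.0×1.1720 ≈ 3675 m/s.
Stage 3: m₀ = 3,340 kg, m_f = 3,340 − 2,310 = 1,030 kg; Δv = 435×9.8×ln(3.243) = 4263.0×1.1764 ≈ 5015 m/s.
Total Δv = 4168 + 3675 + 5015 = 12858 m/s.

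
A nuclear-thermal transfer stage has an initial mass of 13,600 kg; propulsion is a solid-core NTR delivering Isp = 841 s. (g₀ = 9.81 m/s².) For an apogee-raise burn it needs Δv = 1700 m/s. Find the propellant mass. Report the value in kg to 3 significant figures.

propellant mass ≈ 2530 kg

v_e = Isp · g₀ = 841 × 9.81 = 8250.2 m/s.
By the Tsiolkovsky rocket equation, m₀/m_f = exp(Δv / v_e) = exp(1700 / 8250.2) = exp(0.2061) = 1.2288.
m_f = 13,600 / 1.2288 = 11,067.7 kg, so propellant = m₀ − m_f = 13,600 − 11,067.7 = 2,532.3 kg.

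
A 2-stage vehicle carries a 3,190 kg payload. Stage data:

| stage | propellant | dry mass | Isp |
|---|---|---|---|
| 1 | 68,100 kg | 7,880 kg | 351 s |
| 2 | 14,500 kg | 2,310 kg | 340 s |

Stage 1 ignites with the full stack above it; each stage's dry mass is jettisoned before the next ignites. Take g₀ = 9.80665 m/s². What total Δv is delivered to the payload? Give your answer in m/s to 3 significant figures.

Ignition mass of stage 1 = 68,100+7,880 + 14,500+2,310 + 3,190 = 95,980 kg.
Stage 1: m₀ = 95,980 kg, m_f = 95,980 − 68,100 = 27,880 kg; Δv = 351×9.80665×ln(3.443) = 3442.1×1.2362 ≈ 4255 m/s.
Stage 2: m₀ = 20,000 kg, m_f = 20,000 − 14,500 = 5,500 kg; Δv = 340×9.80665×ln(3.636) = 3334.3×1.2910 ≈ 4304 m/s.
Total Δv = 4255 + 4304 = 8559 m/s.

Δv ≈ 8560 m/s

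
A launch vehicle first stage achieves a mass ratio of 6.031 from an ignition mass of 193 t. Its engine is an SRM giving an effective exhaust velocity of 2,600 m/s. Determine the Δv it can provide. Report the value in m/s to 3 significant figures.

By the Tsiolkovsky rocket equation, Δv = v_e · ln(6.031) = 2600.0 × 1.7969 ≈ 4672.0 m/s.

Δv ≈ 4670 m/s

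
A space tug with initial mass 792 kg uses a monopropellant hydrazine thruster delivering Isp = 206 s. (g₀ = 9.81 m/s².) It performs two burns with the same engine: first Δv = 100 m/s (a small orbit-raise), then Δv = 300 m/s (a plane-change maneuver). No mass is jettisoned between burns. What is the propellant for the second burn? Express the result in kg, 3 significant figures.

v_e = Isp · g₀ = 206 × 9.81 = 2020.9 m/s.
After the first burn: m = 792 × exp(−100/2020.9) = 792 × 0.95172 = 753.762 kg.
After the second burn: m = 753.762 × exp(−300/2020.9) = 753.762 × 0.86204 = 649.773 kg.
Second-burn propellant = 753.762 − 649.773 = 103.989 kg.

propellant for the second burn ≈ 104 kg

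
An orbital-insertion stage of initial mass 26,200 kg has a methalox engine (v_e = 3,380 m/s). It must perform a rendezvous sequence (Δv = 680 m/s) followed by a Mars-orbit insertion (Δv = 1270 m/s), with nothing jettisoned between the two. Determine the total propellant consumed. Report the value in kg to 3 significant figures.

total propellant consumed ≈ 11500 kg

After the first burn: m = 26200 × exp(−680/3380.0) = 26200 × 0.81776 = 21,425.3 kg.
After the second burn: m = 21,425.3 × exp(−1270/3380.0) = 21,425.3 × 0.68678 = 14,714.5 kg.
Total propellant = m₀ − m_final = 26200 − 14,714.5 = 11,485.5 kg.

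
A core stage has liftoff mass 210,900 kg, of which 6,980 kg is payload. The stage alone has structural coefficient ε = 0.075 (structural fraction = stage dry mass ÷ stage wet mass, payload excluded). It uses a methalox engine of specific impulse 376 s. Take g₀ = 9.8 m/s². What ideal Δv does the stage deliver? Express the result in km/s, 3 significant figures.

Stage wet mass = m₀ − payload = 210,900 − 6,980 = 203,920 kg.
Stage dry mass = ε × stage wet mass = 0.075 × 203,920 = 15,294 kg.
Burnout mass m_f = stage dry + payload = 15,294 + 6,980 = 22,274 kg.
v_e = Isp · g₀ = 376 × 9.8 = 3684.8 m/s.
Δv = v_e · ln(210,900/22,274) = 3684.8 × ln(9.468) = 3684.8 × 2.2480 ≈ 8283 m/s.

Δv ≈ 8.28 km/s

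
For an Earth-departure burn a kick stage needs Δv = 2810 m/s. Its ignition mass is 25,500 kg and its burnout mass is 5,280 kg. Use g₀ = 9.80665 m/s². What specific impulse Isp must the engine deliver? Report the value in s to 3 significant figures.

Isp ≈ 182 s

ln(m₀/m_f) = ln(25500/5280) = ln(4.83) = 1.5748.
From the ideal rocket equation, v_e = Δv / ln(m₀/m_f) = 2810 / 1.5748 = 1784.4 m/s.
Isp = v_e / g₀ = 1784.4 / 9.80665 = 182.0 s.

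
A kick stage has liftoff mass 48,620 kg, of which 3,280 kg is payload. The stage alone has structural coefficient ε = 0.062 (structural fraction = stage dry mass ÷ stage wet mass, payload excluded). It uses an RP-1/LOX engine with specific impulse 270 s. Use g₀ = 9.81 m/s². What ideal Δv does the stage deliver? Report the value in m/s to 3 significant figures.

Stage wet mass = m₀ − payload = 48,620 − 3,280 = 45,340 kg.
Stage dry mass = ε × stage wet mass = 0.062 × 45,340 = 2,811.08 kg.
Burnout mass m_f = stage dry + payload = 2,811.08 + 3,280 = 6,091.08 kg.
v_e = Isp · g₀ = 270 × 9.81 = 2648.7 m/s.
Using Δv = v_e ln(m₀/m_f): Δv = v_e · ln(48,620/6,091.08) = 2648.7 × ln(7.982) = 2648.7 × 2.0772 ≈ 5502 m/s.

Δv ≈ 5500 m/s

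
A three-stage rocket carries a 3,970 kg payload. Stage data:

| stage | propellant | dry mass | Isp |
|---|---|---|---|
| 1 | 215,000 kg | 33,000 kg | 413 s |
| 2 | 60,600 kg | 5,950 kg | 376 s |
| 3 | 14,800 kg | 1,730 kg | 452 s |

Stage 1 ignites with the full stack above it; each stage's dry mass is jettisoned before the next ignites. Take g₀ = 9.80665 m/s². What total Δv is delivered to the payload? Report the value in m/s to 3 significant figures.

Δv ≈ 14200 m/s

Ignition mass of stage 1 = 215,000+33,000 + 60,600+5,950 + 14,800+1,730 + 3,970 = 335,050 kg.
Stage 1: m₀ = 335,050 kg, m_f = 335,050 − 215,000 = 120,050 kg; Δv = 413×9.80665×ln(2.791) = 4050.1×1.0264 ≈ 4157 m/s.
Stage 2: m₀ = 87,050 kg, m_f = 87,050 − 60,600 = 26,450 kg; Δv = 376×9.80665×ln(3.291) = 3687.3×1.1912 ≈ 4392 m/s.
Stage 3: m₀ = 20,500 kg, m_f = 20,500 − 14,800 = 5,700 kg; Δv = 452×9.80665×ln(3.596) = 4432.6×1.2800 ≈ 5674 m/s.
Total Δv = 4157 + 4392 + 5674 = 14223 m/s.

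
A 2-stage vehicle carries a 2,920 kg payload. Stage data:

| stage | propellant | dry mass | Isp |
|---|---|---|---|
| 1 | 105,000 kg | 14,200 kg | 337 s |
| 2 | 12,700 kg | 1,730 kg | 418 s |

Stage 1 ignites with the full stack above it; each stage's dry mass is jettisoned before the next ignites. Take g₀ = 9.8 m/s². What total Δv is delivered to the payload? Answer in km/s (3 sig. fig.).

Δv ≈ 10.2 km/s

Ignition mass of stage 1 = 105,000+14,200 + 12,700+1,730 + 2,920 = 136,550 kg.
Stage 1: m₀ = 136,550 kg, m_f = 136,550 − 105,000 = 31,550 kg; Δv = 337×9.8×ln(4.328) = 3302.6×1.4651 ≈ 4839 m/s.
Stage 2: m₀ = 17,350 kg, m_f = 17,350 − 12,700 = 4,650 kg; Δv = 418×9.8×ln(3.731) = 4096.4×1.3167 ≈ 5394 m/s.
Total Δv = 4839 + 5394 = 10233 m/s.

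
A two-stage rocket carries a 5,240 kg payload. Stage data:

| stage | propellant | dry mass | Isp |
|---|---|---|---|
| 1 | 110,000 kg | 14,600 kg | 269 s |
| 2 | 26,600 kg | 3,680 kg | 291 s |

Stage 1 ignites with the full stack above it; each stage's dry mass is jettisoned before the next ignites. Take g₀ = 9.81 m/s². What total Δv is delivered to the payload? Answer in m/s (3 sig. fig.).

Δv ≈ 7010 m/s

Ignition mass of stage 1 = 110,000+14,600 + 26,600+3,680 + 5,240 = 160,120 kg.
Stage 1: m₀ = 160,120 kg, m_f = 160,120 − 110,000 = 50,120 kg; Δv = 269×9.81×ln(3.195) = 2638.9×1.1615 ≈ 3065 m/s.
Stage 2: m₀ = 35,520 kg, m_f = 35,520 − 26,600 = 8,920 kg; Δv = 291×9.81×ln(3.982) = 2854.7×1.3818 ≈ 3945 m/s.
Total Δv = 3065 + 3945 = 7010 m/s.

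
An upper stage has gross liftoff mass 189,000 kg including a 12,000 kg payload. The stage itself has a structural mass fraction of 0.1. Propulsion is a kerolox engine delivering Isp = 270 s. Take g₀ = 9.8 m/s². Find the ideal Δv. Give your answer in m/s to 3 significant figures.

Δv ≈ 4900 m/s

Stage wet mass = m₀ − payload = 189,000 − 12,000 = 177,000 kg.
Stage dry mass = ε × stage wet mass = 0.1 × 177,000 = 17,700 kg.
Burnout mass m_f = stage dry + payload = 17,700 + 12,000 = 29,700 kg.
v_e = Isp · g₀ = 270 × 9.8 = 2646.0 m/s.
Δv = v_e · ln(189,000/29,700) = 2646.0 × ln(6.364) = 2646.0 × 1.8506 ≈ 4897 m/s.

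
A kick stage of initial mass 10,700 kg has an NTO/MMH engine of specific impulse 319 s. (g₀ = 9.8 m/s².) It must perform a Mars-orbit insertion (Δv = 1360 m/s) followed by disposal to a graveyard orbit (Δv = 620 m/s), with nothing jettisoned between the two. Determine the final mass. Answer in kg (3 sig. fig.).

final mass ≈ 5680 kg

v_e = Isp · g₀ = 319 × 9.8 = 3126.2 m/s.
After the first burn: m = 10700 × exp(−1360/3126.2) = 10700 × 0.64724 = 6,925.47 kg.
After the second burn: m = 6,925.47 × exp(−620/3126.2) = 6,925.47 × 0.82010 = 5,679.58 kg.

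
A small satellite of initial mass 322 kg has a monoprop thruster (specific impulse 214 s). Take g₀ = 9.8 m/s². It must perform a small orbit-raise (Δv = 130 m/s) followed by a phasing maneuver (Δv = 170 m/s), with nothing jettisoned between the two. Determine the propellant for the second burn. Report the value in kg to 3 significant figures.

propellant for the second burn ≈ 23.6 kg

v_e = Isp · g₀ = 214 × 9.8 = 2097.2 m/s.
After the first burn: m = 322 × exp(−130/2097.2) = 322 × 0.93989 = 302.645 kg.
After the second burn: m = 302.645 × exp(−170/2097.2) = 302.645 × 0.92214 = 279.081 kg.
Second-burn propellant = 302.645 − 279.081 = 23.564 kg.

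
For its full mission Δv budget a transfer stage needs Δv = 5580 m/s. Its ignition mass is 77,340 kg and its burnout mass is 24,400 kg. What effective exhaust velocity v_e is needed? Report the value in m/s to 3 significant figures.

v_e ≈ 4840 m/s

ln(m₀/m_f) = ln(77340/24400) = ln(3.17) = 1.1536.
Rocket equation: v_e = Δv / ln(m₀/m_f) = 5580 / 1.1536 = 4836.9 m/s.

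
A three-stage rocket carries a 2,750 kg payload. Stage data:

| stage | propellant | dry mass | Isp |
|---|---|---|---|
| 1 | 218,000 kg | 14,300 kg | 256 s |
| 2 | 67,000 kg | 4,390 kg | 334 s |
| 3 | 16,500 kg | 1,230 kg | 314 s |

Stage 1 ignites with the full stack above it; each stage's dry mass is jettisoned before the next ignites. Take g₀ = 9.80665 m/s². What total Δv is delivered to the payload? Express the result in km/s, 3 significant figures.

Ignition mass of stage 1 = 218,000+14,300 + 67,000+4,390 + 16,500+1,230 + 2,750 = 324,170 kg.
Stage 1: m₀ = 324,170 kg, m_f = 324,170 − 218,000 = 106,170 kg; Δv = 256×9.80665×ln(3.053) = 2510.5×1.1162 ≈ 2802 m/s.
Stage 2: m₀ = 91,870 kg, m_f = 91,870 − 67,000 = 24,870 kg; Δv = 334×9.80665×ln(3.694) = 3275.4×1.3067 ≈ 4280 m/s.
Stage 3: m₀ = 20,480 kg, m_f = 20,480 − 16,500 = 3,980 kg; Δv = 314×9.80665×ln(5.146) = 3079.3×1.6382 ≈ 5044 m/s.
Total Δv = 2802 + 4280 + 5044 = 12126 m/s.

Δv ≈ 12.1 km/s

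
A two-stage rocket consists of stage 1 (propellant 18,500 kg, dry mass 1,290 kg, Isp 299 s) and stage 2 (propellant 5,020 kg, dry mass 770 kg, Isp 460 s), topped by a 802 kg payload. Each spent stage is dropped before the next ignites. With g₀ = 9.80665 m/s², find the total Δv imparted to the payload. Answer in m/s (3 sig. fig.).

Ignition mass of stage 1 = 18,500+1,290 + 5,020+770 + 802 = 26,382 kg.
Stage 1: m₀ = 26,382 kg, m_f = 26,382 − 18,500 = 7,882 kg; Δv = 299×9.80665×ln(3.347) = 2932.2×1.2081 ≈ 3542 m/s.
Stage 2: m₀ = 6,592 kg, m_f = 6,592 − 5,020 = 1,572 kg; Δv = 460×9.80665×ln(4.193) = 4511.1×1.4335 ≈ 6467 m/s.
Total Δv = 3542 + 6467 = 10009 m/s.

Δv ≈ 10000 m/s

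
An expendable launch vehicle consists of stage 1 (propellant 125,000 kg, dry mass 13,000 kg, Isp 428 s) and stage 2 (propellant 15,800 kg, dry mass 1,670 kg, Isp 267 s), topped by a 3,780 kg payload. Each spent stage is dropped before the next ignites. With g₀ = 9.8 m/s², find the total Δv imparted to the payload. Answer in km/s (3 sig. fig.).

Ignition mass of stage 1 = 125,000+13,000 + 15,800+1,670 + 3,780 = 159,250 kg.
Stage 1: m₀ = 159,250 kg, m_f = 159,250 − 125,000 = 34,250 kg; Δv = 428×9.8×ln(4.65) = 4194.4×1.5368 ≈ 6446 m/s.
Stage 2: m₀ = 21,250 kg, m_f = 21,250 − 15,800 = 5,450 kg; Δv = 267×9.8×ln(3.899) = 2616.6×1.3607 ≈ 3561 m/s.
Total Δv = 6446 + 3561 = 10007 m/s.

Δv ≈ 10.0 km/s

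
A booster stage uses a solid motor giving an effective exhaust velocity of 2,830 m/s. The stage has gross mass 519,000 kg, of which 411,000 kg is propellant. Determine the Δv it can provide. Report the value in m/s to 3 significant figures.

Δv ≈ 4440 m/s

m_f = m₀ − m_prop = 519,000 − 411,000 = 108,000 kg.
Δv = v_e · ln(m₀/m_f) = 2830.0 × ln(4.806) = 2830.0 × 1.5698 ≈ 4442.5 m/s.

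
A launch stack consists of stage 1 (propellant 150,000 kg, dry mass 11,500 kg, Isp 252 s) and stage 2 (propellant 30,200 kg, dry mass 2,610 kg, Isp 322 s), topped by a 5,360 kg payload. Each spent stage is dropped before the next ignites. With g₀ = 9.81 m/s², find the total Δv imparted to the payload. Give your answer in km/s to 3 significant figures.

Δv ≈ 8.39 km/s

Ignition mass of stage 1 = 150,000+11,500 + 30,200+2,610 + 5,360 = 199,670 kg.
Stage 1: m₀ = 199,670 kg, m_f = 199,670 − 150,000 = 49,670 kg; Δv = 252×9.81×ln(4.02) = 2472.1×1.3913 ≈ 3439 m/s.
Stage 2: m₀ = 38,170 kg, m_f = 38,170 − 30,200 = 7,970 kg; Δv = 322×9.81×ln(4.789) = 3158.8×1.5664 ≈ 4948 m/s.
Total Δv = 3439 + 4948 = 8387 m/s.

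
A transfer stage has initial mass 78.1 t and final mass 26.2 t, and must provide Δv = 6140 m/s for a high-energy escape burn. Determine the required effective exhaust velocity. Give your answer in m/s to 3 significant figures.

ln(m₀/m_f) = ln(78100/26200) = ln(2.981) = 1.0922.
From the ideal rocket equation, v_e = Δv / ln(m₀/m_f) = 6140 / 1.0922 = 5621.5 m/s.

v_e ≈ 5620 m/s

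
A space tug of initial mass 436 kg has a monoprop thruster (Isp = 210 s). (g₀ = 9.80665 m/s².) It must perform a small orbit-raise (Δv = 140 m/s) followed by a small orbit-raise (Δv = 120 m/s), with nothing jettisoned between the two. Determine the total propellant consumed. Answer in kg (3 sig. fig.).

total propellant consumed ≈ 51.7 kg

v_e = Isp · g₀ = 210 × 9.80665 = 2059.4 m/s.
After the first burn: m = 436 × exp(−140/2059.4) = 436 × 0.93428 = 407.346 kg.
After the second burn: m = 407.346 × exp(−120/2059.4) = 407.346 × 0.94340 = 384.29 kg.
Total propellant = m₀ − m_final = 436 − 384.29 = 51.71 kg.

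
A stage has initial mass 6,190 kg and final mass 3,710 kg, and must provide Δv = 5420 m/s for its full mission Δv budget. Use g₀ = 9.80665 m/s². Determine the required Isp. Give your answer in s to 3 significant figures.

Isp ≈ 1080 s

ln(m₀/m_f) = ln(6190/3710) = ln(1.668) = 0.5119.
v_e = Δv / ln(m₀/m_f) = 5420 / 0.5119 = 10587.9 m/s.
Isp = v_e / g₀ = 10587.9 / 9.80665 = 1079.7 s.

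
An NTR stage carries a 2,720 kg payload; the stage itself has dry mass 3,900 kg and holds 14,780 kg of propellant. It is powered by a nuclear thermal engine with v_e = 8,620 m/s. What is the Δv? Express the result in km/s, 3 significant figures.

Δv ≈ 10.1 km/s

m₀ = payload + dry + propellant = 2,720 + 3,900 + 14,780 = 21,400 kg.
m_f = payload + dry = 2,720 + 3,900 = 6,620 kg.
Using Δv = v_e ln(m₀/m_f): Δv = v_e · ln(m₀/m_f) = 8620.0 × ln(3.233) = 8620.0 × 1.1733 ≈ 10113.8 m/s.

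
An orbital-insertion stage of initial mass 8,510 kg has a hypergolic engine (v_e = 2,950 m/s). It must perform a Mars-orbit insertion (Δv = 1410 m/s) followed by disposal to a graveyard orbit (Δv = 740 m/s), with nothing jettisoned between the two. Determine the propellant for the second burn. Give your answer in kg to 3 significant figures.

propellant for the second burn ≈ 1170 kg

After the first burn: m = 8510 × exp(−1410/2950.0) = 8510 × 0.62004 = 5,276.54 kg.
After the second burn: m = 5,276.54 × exp(−740/2950.0) = 5,276.54 × 0.77814 = 4,105.89 kg.
Second-burn propellant = 5,276.54 − 4,105.89 = 1,170.65 kg.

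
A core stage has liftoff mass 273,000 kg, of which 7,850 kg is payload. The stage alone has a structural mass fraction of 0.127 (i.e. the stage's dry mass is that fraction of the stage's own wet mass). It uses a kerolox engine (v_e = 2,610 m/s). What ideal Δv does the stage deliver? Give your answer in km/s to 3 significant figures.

Stage wet mass = m₀ − payload = 273,000 − 7,850 = 265,150 kg.
Stage dry mass = ε × stage wet mass = 0.127 × 265,150 = 33,674.1 kg.
Burnout mass m_f = stage dry + payload = 33,674.1 + 7,850 = 41,524.1 kg.
By the Tsiolkovsky rocket equation, Δv = v_e · ln(273,000/41,524.1) = 2610.0 × ln(6.574) = 2610.0 × 1.8832 ≈ 4915 m/s.

Δv ≈ 4.92 km/s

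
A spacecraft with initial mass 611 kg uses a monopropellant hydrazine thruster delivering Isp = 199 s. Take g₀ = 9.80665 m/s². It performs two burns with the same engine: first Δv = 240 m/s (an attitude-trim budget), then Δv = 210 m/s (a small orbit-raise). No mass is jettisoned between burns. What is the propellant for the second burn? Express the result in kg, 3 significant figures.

v_e = Isp · g₀ = 199 × 9.80665 = 1951.5 m/s.
After the first burn: m = 611 × exp(−240/1951.5) = 611 × 0.88428 = 540.295 kg.
After the second burn: m = 540.295 × exp(−210/1951.5) = 540.295 × 0.89798 = 485.174 kg.
Second-burn propellant = 540.295 − 485.174 = 55.121 kg.

propellant for the second burn ≈ 55.1 kg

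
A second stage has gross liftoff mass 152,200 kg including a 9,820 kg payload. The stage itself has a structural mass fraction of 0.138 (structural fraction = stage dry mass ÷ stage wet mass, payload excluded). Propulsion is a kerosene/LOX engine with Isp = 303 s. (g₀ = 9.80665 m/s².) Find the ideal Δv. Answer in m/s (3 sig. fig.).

Stage wet mass = m₀ − payload = 152,200 − 9,820 = 142,380 kg.
Stage dry mass = ε × stage wet mass = 0.138 × 142,380 = 19,648.4 kg.
Burnout mass m_f = stage dry + payload = 19,648.4 + 9,820 = 29,468.4 kg.
v_e = Isp · g₀ = 303 × 9.80665 = 2971.4 m/s.
From the ideal rocket equation, Δv = v_e · ln(152,200/29,468.4) = 2971.4 × ln(5.165) = 2971.4 × 1.6419 ≈ 4879 m/s.

Δv ≈ 4880 m/s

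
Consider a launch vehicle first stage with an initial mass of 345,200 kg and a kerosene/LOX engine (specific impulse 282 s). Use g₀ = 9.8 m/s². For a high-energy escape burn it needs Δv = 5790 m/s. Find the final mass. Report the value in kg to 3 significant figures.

final mass ≈ 42500 kg

v_e = Isp · g₀ = 282 × 9.8 = 2763.6 m/s.
From the ideal rocket equation, m₀/m_f = exp(Δv / v_e) = exp(5790 / 2763.6) = exp(2.0951) = 8.1262.
m_f = m₀ / 8.1262 = 345,200 / 8.1262 = 42,479.9 kg.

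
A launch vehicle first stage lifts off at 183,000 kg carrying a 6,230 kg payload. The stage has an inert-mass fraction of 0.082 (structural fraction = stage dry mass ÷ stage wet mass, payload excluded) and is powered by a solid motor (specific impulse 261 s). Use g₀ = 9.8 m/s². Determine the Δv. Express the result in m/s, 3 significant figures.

Stage wet mass = m₀ − payload = 183,000 − 6,230 = 176,770 kg.
Stage dry mass = ε × stage wet mass = 0.082 × 176,770 = 14,495.1 kg.
Burnout mass m_f = stage dry + payload = 14,495.1 + 6,230 = 20,725.1 kg.
v_e = Isp · g₀ = 261 × 9.8 = 2557.8 m/s.
By the Tsiolkovsky rocket equation, Δv = v_e · ln(183,000/20,725.1) = 2557.8 × ln(8.83) = 2557.8 × 2.1781 ≈ 5571 m/s.

Δv ≈ 5570 m/s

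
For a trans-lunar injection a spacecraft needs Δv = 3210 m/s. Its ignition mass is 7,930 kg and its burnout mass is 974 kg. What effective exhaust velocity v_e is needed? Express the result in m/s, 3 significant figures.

ln(m₀/m_f) = ln(7930/974) = ln(8.142) = 2.0970.
Rocket equation: v_e = Δv / ln(m₀/m_f) = 3210 / 2.0970 = 1530.8 m/s.

v_e ≈ 1530 m/s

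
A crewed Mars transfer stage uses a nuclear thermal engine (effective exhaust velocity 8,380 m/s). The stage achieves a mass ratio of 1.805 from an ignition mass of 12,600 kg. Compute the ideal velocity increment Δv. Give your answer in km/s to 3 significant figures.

By the Tsiolkovsky rocket equation, Δv = v_e · ln(1.805) = 8380.0 × 0.5906 ≈ 4948.9 m/s.

Δv ≈ 4.95 km/s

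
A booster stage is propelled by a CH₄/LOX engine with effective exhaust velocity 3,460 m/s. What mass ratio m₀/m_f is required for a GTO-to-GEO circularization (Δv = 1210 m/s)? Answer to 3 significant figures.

mass ratio ≈ 1.42

m₀/m_f = exp(Δv / v_e) = exp(1210 / 3460.0) = exp(0.3497) = 1.4187.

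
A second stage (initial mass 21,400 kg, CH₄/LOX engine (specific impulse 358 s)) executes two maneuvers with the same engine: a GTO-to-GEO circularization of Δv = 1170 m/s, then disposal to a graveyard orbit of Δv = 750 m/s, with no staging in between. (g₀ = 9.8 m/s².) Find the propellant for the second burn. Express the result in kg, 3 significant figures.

v_e = Isp · g₀ = 358 × 9.8 = 3508.4 m/s.
After the first burn: m = 21400 × exp(−1170/3508.4) = 21400 × 0.71642 = 15,331.4 kg.
After the second burn: m = 15,331.4 × exp(−750/3508.4) = 15,331.4 × 0.80753 = 12,380.6 kg.
Second-burn propellant = 15,331.4 − 12,380.6 = 2,950.8 kg.

propellant for the second burn ≈ 2950 kg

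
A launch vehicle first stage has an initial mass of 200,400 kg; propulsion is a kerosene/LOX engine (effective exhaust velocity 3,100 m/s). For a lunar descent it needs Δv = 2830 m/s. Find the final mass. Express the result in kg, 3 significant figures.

From the ideal rocket equation, m₀/m_f = exp(Δv / v_e) = exp(2830 / 3100.0) = exp(0.9129) = 2.4915.
m_f = m₀ / 2.4915 = 200,400 / 2.4915 = 80,433.5 kg.

final mass ≈ 80400 kg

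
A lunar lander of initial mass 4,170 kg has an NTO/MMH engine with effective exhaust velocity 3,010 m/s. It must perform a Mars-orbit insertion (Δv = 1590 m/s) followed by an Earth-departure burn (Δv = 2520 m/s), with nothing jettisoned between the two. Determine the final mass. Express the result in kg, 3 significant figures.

After the first burn: m = 4170 × exp(−1590/3010.0) = 4170 × 0.58964 = 2,458.8 kg.
After the second burn: m = 2,458.8 × exp(−2520/3010.0) = 2,458.8 × 0.43292 = 1,064.46 kg.

final mass ≈ 1060 kg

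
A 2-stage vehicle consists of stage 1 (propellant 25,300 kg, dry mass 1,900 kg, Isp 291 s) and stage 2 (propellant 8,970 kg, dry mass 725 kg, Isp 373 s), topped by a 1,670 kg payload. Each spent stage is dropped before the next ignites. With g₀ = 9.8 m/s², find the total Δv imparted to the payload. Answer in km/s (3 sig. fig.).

Δv ≈ 8.74 km/s

Ignition mass of stage 1 = 25,300+1,900 + 8,970+725 + 1,670 = 38,565 kg.
Stage 1: m₀ = 38,565 kg, m_f = 38,565 − 25,300 = 13,265 kg; Δv = 291×9.8×ln(2.907) = 2851.8×1.0672 ≈ 3043 m/s.
Stage 2: m₀ = 11,365 kg, m_f = 11,365 − 8,970 = 2,395 kg; Δv = 373×9.8×ln(4.745) = 3655.4×1.5572 ≈ 5692 m/s.
Total Δv = 3043 + 5692 = 8735 m/s.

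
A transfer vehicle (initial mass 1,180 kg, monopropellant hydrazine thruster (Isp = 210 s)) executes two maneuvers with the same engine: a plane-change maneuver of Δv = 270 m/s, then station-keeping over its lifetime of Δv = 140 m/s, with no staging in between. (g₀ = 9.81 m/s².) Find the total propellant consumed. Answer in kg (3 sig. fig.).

total propellant consumed ≈ 213 kg

v_e = Isp · g₀ = 210 × 9.81 = 2060.1 m/s.
After the first burn: m = 1180 × exp(−270/2060.1) = 1180 × 0.87716 = 1,035.05 kg.
After the second burn: m = 1,035.05 × exp(−140/2060.1) = 1,035.05 × 0.93430 = 967.047 kg.
Total propellant = m₀ − m_final = 1180 − 967.047 = 212.953 kg.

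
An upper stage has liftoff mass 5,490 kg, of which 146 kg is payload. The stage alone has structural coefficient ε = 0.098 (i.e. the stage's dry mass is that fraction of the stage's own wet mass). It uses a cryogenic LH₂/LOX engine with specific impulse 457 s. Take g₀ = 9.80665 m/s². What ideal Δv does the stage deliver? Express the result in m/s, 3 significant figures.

Δv ≈ 9430 m/s

Stage wet mass = m₀ − payload = 5,490 − 146 = 5,344 kg.
Stage dry mass = ε × stage wet mass = 0.098 × 5,344 = 523.712 kg.
Burnout mass m_f = stage dry + payload = 523.712 + 146 = 669.712 kg.
v_e = Isp · g₀ = 457 × 9.80665 = 4481.6 m/s.
From the ideal rocket equation, Δv = v_e · ln(5,490/669.712) = 4481.6 × ln(8.198) = 4481.6 × 2.1038 ≈ 9429 m/s.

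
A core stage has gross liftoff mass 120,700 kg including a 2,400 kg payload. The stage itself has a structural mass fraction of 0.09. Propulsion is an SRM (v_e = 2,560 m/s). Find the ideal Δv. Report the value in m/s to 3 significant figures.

Stage wet mass = m₀ − payload = 120,700 − 2,400 = 118,300 kg.
Stage dry mass = ε × stage wet mass = 0.09 × 118,300 = 10,647 kg.
Burnout mass m_f = stage dry + payload = 10,647 + 2,400 = 13,047 kg.
Rocket equation: Δv = v_e · ln(120,700/13,047) = 2560.0 × ln(9.251) = 2560.0 × 2.2247 ≈ 5695 m/s.

Δv ≈ 5700 m/s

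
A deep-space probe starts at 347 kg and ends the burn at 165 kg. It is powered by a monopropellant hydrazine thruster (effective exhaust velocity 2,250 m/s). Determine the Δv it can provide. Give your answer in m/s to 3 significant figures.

From the ideal rocket equation, Δv = v_e · ln(m₀/m_f) = 2250.0 × ln(2.103) = 2250.0 × 0.7434 ≈ 1672.6 m/s.

Δv ≈ 1670 m/s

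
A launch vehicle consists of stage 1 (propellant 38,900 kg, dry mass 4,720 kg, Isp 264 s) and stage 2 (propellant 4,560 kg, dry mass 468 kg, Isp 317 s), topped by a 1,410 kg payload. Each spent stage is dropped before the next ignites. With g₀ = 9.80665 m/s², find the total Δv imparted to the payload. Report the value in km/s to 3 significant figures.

Ignition mass of stage 1 = 38,900+4,720 + 4,560+468 + 1,410 = 50,058 kg.
Stage 1: m₀ = 50,058 kg, m_f = 50,058 − 38,900 = 11,158 kg; Δv = 264×9.80665×ln(4.486) = 2589.0×1.5010 ≈ 3886 m/s.
Stage 2: m₀ = 6,438 kg, m_f = 6,438 − 4,560 = 1,878 kg; Δv = 317×9.80665×ln(3.428) = 3108.7×1.2320 ≈ 3830 m/s.
Total Δv = 3886 + 3830 = 7716 m/s.

Δv ≈ 7.72 km/s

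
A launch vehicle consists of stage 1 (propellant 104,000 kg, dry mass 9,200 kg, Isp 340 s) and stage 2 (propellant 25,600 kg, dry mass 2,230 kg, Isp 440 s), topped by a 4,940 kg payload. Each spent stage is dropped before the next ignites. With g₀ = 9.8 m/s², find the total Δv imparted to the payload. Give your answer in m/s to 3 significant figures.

Δv ≈ 10700 m/s

Ignition mass of stage 1 = 104,000+9,200 + 25,600+2,230 + 4,940 = 145,970 kg.
Stage 1: m₀ = 145,970 kg, m_f = 145,970 − 104,000 = 41,970 kg; Δv = 340×9.8×ln(3.478) = 3332.0×1.2464 ≈ 4153 m/s.
Stage 2: m₀ = 32,770 kg, m_f = 32,770 − 25,600 = 7,170 kg; Δv = 440×9.8×ln(4.57) = 4312.0×1.5196 ≈ 6553 m/s.
Total Δv = 4153 + 6553 = 10706 m/s.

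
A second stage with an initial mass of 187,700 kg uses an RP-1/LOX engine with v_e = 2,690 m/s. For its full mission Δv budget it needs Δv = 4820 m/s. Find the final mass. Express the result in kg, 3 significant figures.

By the Tsiolkovsky rocket equation, m₀/m_f = exp(Δv / v_e) = exp(4820 / 2690.0) = exp(1.7918) = 6.0004.
m_f = m₀ / 6.0004 = 187,700 / 6.0004 = 31,281.2 kg.

final mass ≈ 31300 kg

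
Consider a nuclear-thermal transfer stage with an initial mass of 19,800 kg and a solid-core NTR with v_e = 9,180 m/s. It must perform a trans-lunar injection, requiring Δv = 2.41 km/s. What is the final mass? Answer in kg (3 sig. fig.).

Rocket equation: m₀/m_f = exp(Δv / v_e) = exp(2410 / 9180.0) = exp(0.2625) = 1.3002.
m_f = m₀ / 1.3002 = 19,800 / 1.3002 = 15,228.4 kg.

final mass ≈ 15200 kg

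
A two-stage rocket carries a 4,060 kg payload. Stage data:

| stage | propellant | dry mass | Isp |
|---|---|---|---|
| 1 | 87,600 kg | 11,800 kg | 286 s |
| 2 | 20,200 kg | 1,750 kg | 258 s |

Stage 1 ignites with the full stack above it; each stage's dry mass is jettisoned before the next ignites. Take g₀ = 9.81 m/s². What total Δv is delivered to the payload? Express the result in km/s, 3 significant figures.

Ignition mass of stage 1 = 87,600+11,800 + 20,200+1,750 + 4,060 = 125,410 kg.
Stage 1: m₀ = 125,410 kg, m_f = 125,410 − 87,600 = 37,810 kg; Δv = 286×9.81×ln(3.317) = 2805.7×1.1990 ≈ 3364 m/s.
Stage 2: m₀ = 26,010 kg, m_f = 26,010 − 20,200 = 5,810 kg; Δv = 258×9.81×ln(4.477) = 2531.0×1.4989 ≈ 3794 m/s.
Total Δv = 3364 + 3794 = 7158 m/s.

Δv ≈ 7.16 km/s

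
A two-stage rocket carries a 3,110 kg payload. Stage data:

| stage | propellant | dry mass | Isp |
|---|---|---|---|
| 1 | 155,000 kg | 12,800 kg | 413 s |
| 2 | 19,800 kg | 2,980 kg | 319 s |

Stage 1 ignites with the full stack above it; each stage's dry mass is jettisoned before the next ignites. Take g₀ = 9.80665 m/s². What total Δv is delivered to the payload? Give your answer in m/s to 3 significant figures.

Δv ≈ 11100 m/s

Ignition mass of stage 1 = 155,000+12,800 + 19,800+2,980 + 3,110 = 193,690 kg.
Stage 1: m₀ = 193,690 kg, m_f = 193,690 − 155,000 = 38,690 kg; Δv = 413×9.80665×ln(5.006) = 4050.1×1.6107 ≈ 6523 m/s.
Stage 2: m₀ = 25,890 kg, m_f = 25,890 − 19,800 = 6,090 kg; Δv = 319×9.80665×ln(4.251) = 3128.3×1.4472 ≈ 4527 m/s.
Total Δv = 6523 + 4527 = 11050 m/s.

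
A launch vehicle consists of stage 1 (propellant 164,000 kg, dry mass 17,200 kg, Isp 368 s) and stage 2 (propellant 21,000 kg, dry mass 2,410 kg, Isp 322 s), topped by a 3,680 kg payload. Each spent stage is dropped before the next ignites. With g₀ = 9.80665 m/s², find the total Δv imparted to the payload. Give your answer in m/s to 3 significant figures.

Δv ≈ 10300 m/s

Ignition mass of stage 1 = 164,000+17,200 + 21,000+2,410 + 3,680 = 208,290 kg.
Stage 1: m₀ = 208,290 kg, m_f = 208,290 − 164,000 = 44,290 kg; Δv = 368×9.80665×ln(4.703) = 3608.8×1.5482 ≈ 5587 m/s.
Stage 2: m₀ = 27,090 kg, m_f = 27,090 − 21,000 = 6,090 kg; Δv = 322×9.80665×ln(4.448) = 3157.7×1.4925 ≈ 4713 m/s.
Total Δv = 5587 + 4713 = 10300 m/s.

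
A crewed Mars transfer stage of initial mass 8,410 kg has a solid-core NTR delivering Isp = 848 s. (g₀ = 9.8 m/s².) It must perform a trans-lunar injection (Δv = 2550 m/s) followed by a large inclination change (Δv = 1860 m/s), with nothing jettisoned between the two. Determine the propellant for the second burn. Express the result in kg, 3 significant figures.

propellant for the second burn ≈ 1240 kg

v_e = Isp · g₀ = 848 × 9.8 = 8310.4 m/s.
After the first burn: m = 8410 × exp(−2550/8310.4) = 8410 × 0.73577 = 6,187.83 kg.
After the second burn: m = 6,187.83 × exp(−1860/8310.4) = 6,187.83 × 0.79946 = 4,946.92 kg.
Second-burn propellant = 6,187.83 − 4,946.92 = 1,240.91 kg.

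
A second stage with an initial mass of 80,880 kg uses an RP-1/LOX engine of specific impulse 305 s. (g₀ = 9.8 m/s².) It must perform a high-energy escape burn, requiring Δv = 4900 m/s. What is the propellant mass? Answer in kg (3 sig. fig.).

propellant mass ≈ 65200 kg

v_e = Isp · g₀ = 305 × 9.8 = 2989.0 m/s.
m₀/m_f = exp(Δv / v_e) = exp(4900 / 2989.0) = exp(1.6393) = 5.1518.
m_f = 80,880 / 5.1518 = 15,699.4 kg, so propellant = m₀ − m_f = 80,880 − 15,699.4 = 65,180.6 kg.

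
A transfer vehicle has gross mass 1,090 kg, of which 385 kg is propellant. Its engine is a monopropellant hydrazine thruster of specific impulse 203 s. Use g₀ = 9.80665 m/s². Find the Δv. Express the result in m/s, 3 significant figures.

v_e = Isp · g₀ = 203 × 9.80665 = 1990.7 m/s.
m_f = m₀ − m_prop = 1,090 − 385 = 705 kg.
From the ideal rocket equation, Δv = v_e · ln(m₀/m_f) = 1990.7 × ln(1.546) = 1990.7 × 0.4357 ≈ 867.4 m/s.

Δv ≈ 867 m/s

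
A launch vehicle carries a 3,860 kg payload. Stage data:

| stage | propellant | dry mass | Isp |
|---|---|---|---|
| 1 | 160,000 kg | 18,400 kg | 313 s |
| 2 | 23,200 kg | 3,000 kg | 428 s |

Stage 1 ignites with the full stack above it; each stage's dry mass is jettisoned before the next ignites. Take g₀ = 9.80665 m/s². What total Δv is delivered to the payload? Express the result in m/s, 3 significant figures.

Ignition mass of stage 1 = 160,000+18,400 + 23,200+3,000 + 3,860 = 208,460 kg.
Stage 1: m₀ = 208,460 kg, m_f = 208,460 − 160,000 = 48,460 kg; Δv = 313×9.80665×ln(4.302) = 3069.5×1.4590 ≈ 4478 m/s.
Stage 2: m₀ = 30,060 kg, m_f = 30,060 − 23,200 = 6,860 kg; Δv = 428×9.80665×ln(4.382) = 4197.2×1.4775 ≈ 6201 m/s.
Total Δv = 4478 + 6201 = 10679 m/s.

Δv ≈ 10700 m/s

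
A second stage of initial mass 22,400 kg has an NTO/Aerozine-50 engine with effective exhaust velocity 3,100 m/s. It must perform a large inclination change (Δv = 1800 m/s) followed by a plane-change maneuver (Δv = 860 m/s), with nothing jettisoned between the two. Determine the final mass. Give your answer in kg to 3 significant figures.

After the first burn: m = 22400 × exp(−1800/3100.0) = 22400 × 0.55954 = 12,533.7 kg.
After the second burn: m = 12,533.7 × exp(−860/3100.0) = 12,533.7 × 0.75774 = 9,497.29 kg.

final mass ≈ 9500 kg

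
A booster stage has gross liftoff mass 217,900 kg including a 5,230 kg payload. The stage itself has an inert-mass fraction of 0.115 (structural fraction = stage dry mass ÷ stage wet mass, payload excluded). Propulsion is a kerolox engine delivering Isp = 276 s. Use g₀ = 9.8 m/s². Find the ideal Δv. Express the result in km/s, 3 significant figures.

Δv ≈ 5.39 km/s

Stage wet mass = m₀ − payload = 217,900 − 5,230 = 212,670 kg.
Stage dry mass = ε × stage wet mass = 0.115 × 212,670 = 24,457.1 kg.
Burnout mass m_f = stage dry + payload = 24,457.1 + 5,230 = 29,687.1 kg.
v_e = Isp · g₀ = 276 × 9.8 = 2704.8 m/s.
Δv = v_e · ln(217,900/29,687.1) = 2704.8 × ln(7.34) = 2704.8 × 1.9933 ≈ 5392 m/s.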